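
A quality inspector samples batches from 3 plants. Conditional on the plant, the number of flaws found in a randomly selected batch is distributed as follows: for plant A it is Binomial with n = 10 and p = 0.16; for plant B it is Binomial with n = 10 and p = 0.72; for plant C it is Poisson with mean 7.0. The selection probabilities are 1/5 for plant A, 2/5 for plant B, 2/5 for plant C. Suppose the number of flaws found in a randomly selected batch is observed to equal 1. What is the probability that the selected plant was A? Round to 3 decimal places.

Likelihoods P(X=1 | ·): A: 0.333145; B: 7.61649e-05; C: 0.00638317.
Posterior ∝ prior × likelihood. Numerator for A: 0.2·0.333145 = 0.066629.
Normalizing constant: 0.2·0.333145 + 0.4·7.61649e-05 + 0.4·0.00638317 = 0.0692128.
P(A | observation) = 0.066629 / 0.0692128 = 0.96267.

0.963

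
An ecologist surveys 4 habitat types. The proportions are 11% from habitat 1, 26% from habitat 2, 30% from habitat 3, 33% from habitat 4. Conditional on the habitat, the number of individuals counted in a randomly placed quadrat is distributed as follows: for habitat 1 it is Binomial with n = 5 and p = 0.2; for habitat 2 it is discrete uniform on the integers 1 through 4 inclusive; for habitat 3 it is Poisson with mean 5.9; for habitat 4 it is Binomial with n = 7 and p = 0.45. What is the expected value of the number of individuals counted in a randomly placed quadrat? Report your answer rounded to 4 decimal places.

3.5695

Component means — 1: 1; 2: 2.5; 3: 5.9; 4: 3.15.
E[X] = 0.11·1 + 0.26·2.5 + 0.3·5.9 + 0.33·3.15 = 3.5695.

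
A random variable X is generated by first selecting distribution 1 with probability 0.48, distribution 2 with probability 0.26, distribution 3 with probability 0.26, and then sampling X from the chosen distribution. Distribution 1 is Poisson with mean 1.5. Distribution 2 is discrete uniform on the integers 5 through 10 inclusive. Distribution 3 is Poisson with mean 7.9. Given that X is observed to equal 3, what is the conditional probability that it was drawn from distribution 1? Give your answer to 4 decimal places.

Likelihoods P(X=3 | ·): 1: 0.125511; 2: 0; 3: 0.0304652.
Posterior ∝ prior × likelihood. Numerator for 1: 0.48·0.125511 = 0.0602451.
Normalizing constant: 0.48·0.125511 + 0.26·0 + 0.26·0.0304652 = 0.0681661.
P(1 | observation) = 0.0602451 / 0.0681661 = 0.883799.

0.8838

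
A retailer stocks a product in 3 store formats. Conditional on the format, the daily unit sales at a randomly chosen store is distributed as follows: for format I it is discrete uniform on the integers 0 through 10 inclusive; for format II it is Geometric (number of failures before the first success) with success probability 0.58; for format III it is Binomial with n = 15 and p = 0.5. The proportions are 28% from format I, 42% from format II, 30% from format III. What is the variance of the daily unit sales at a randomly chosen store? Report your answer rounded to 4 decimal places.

12.9094

Per component, I: μ=5, E[X²]=35; II: μ=0.724138, E[X²]=1.77289; III: μ=7.5, E[X²]=60.
E[X] = 0.28·5 + 0.42·0.724138 + 0.3·7.5 = 3.95414.
E[X²] = 0.28·35 + 0.42·1.77289 + 0.3·60 = 28.5446.
Var(X) = E[X²] − (E[X])² = 28.5446 − 15.6352 = 12.9094.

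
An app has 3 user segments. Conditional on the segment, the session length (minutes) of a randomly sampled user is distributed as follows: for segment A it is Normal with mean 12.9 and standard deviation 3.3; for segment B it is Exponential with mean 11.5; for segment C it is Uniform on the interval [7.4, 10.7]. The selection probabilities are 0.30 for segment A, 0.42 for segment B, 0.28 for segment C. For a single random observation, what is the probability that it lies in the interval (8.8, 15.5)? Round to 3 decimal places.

0.451

Conditional on each segment, P(8.8 < X < 15.5): A: 0.677576; B: 0.205428; C: 0.575758.
By total probability, P(8.8 < X < 15.5) = 0.3·0.677576 + 0.42·0.205428 + 0.28·0.575758 = 0.450765.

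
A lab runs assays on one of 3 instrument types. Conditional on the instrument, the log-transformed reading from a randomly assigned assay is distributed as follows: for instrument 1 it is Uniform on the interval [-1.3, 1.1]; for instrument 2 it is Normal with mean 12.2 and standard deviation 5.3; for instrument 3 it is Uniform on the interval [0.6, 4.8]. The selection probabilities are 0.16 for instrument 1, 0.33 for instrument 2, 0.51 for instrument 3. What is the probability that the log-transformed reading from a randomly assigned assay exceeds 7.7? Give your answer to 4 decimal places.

Conditional on each instrument, P(X > 7.7): 1: 0; 2: 0.802075; 3: 0.
By total probability, P(X > 7.7) = 0.16·0 + 0.33·0.802075 + 0.51·0 = 0.264685.

0.2647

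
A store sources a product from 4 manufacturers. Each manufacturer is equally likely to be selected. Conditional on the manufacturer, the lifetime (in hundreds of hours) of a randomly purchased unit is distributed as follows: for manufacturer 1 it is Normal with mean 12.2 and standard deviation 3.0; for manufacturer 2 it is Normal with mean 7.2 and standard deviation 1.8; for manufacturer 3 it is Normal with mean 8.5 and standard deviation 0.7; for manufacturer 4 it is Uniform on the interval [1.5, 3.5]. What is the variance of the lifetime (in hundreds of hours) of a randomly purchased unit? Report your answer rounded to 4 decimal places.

15.3008

Per component, 1: μ=12.2, E[X²]=157.84; 2: μ=7.2, E[X²]=55.08; 3: μ=8.5, E[X²]=72.74; 4: μ=2.5, E[X²]=6.58333.
E[X] = 0.25·12.2 + 0.25·7.2 + 0.25·8.5 + 0.25·2.5 = 7.6.
E[X²] = 0.25·157.84 + 0.25·55.08 + 0.25·72.74 + 0.25·6.58333 = 73.0608.
Var(X) = E[X²] − (E[X])² = 73.0608 − 57.76 = 15.3008.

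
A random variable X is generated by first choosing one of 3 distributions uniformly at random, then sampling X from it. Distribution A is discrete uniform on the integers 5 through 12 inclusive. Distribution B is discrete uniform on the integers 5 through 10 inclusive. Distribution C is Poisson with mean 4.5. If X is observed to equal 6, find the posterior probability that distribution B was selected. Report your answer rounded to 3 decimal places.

Likelihoods P(X=6 | ·): A: 0.125; B: 0.166667; C: 0.12812.
Posterior ∝ prior × likelihood. Numerator for B: 0.333333·0.166667 = 0.0555556.
Normalizing constant: 0.333333·0.125 + 0.333333·0.166667 + 0.333333·0.12812 = 0.139929.
P(B | observation) = 0.0555556 / 0.139929 = 0.397027.

0.397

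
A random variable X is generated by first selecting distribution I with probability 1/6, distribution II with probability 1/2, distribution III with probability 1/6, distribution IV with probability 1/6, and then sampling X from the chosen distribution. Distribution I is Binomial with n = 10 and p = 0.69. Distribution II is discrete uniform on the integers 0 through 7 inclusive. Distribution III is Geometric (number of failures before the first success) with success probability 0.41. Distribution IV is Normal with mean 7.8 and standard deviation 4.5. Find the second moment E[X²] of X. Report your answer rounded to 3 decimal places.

31.487

For each component E[X²] = Var + (mean)², giving I: 49.749; II: 17.5; III: 5.58061; IV: 81.09.
Overall E[X²] = 0.166667·49.749 + 0.5·17.5 + 0.166667·5.58061 + 0.166667·81.09 = 31.4866.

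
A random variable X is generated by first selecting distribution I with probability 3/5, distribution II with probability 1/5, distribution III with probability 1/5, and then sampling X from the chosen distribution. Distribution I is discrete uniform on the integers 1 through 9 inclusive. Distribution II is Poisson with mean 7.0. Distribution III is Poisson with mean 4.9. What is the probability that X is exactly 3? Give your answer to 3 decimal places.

0.106

Conditional on each component, P(X = 3): I: 0.111111; II: 0.0521293; III: 0.146014.
By total probability, P(X = 3) = 0.6·0.111111 + 0.2·0.0521293 + 0.2·0.146014 = 0.106295.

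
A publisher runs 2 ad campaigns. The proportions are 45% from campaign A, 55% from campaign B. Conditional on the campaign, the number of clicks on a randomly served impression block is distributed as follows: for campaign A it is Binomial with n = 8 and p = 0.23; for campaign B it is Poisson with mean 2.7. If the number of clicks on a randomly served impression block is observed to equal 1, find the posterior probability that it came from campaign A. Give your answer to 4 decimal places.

Likelihoods P(X=1 | ·): A: 0.295293; B: 0.181455.
Posterior ∝ prior × likelihood. Numerator for A: 0.45·0.295293 = 0.132882.
Normalizing constant: 0.45·0.295293 + 0.55·0.181455 = 0.232682.
P(A | observation) = 0.132882 / 0.232682 = 0.571088.

0.5711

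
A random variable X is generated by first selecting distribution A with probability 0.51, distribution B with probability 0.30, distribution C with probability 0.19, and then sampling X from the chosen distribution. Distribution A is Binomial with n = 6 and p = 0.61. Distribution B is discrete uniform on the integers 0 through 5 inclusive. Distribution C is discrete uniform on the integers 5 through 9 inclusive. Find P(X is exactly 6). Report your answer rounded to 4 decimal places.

Conditional on each component, P(X = 6): A: 0.0515204; B: 0; C: 0.2.
By total probability, P(X = 6) = 0.51·0.0515204 + 0.3·0 + 0.19·0.2 = 0.0642754.

0.0643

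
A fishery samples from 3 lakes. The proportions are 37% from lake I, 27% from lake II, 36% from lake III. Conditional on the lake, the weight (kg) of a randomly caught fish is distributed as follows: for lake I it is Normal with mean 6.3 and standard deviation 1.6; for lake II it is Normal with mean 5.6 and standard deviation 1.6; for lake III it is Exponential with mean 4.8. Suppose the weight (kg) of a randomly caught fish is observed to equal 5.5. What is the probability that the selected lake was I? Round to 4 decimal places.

0.4721

Likelihoods f(5.5 | ·): I: 0.220041; II: 0.248852; III: 0.0662414.
Posterior ∝ prior × likelihood. Numerator for I: 0.37·0.220041 = 0.0814151.
Normalizing constant: 0.37·0.220041 + 0.27·0.248852 + 0.36·0.0662414 = 0.172452.
P(I | observation) = 0.0814151 / 0.172452 = 0.472103.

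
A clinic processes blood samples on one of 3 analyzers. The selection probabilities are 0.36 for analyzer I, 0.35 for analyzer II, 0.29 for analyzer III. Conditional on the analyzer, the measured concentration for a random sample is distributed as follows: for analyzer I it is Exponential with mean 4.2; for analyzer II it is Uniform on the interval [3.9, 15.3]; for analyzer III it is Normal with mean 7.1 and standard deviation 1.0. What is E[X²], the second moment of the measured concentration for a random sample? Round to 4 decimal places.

63.6562

For each component E[X²] = Var + (mean)², giving I: 35.28; II: 102.99; III: 51.41.
Overall E[X²] = 0.36·35.28 + 0.35·102.99 + 0.29·51.41 = 63.6562.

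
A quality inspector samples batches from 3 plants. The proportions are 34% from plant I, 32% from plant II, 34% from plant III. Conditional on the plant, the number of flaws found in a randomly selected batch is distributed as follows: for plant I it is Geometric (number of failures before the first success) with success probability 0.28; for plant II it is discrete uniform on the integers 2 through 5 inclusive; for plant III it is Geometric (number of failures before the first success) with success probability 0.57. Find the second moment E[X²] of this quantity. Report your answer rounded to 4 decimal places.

10.3341

For each component E[X²] = Var + (mean)², giving I: 15.7959; II: 13.5; III: 1.89258.
Overall E[X²] = 0.34·15.7959 + 0.32·13.5 + 0.34·1.89258 = 10.3341.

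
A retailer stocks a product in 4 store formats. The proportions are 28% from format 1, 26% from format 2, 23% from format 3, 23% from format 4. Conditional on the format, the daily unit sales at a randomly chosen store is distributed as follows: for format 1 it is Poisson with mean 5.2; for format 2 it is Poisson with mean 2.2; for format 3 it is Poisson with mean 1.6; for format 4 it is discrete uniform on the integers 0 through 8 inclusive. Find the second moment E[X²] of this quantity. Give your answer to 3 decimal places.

17.028

For each component E[X²] = Var + (mean)², giving 1: 32.24; 2: 7.04; 3: 4.16; 4: 22.6667.
Overall E[X²] = 0.28·32.24 + 0.26·7.04 + 0.23·4.16 + 0.23·22.6667 = 17.0277.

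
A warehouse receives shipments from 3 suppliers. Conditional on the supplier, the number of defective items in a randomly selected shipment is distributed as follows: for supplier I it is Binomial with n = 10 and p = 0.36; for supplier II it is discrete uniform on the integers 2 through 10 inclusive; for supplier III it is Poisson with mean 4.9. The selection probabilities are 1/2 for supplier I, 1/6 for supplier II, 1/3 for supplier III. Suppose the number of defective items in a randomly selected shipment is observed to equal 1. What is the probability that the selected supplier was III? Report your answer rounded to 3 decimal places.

Likelihoods P(X=1 | ·): I: 0.0648518; II: 0; III: 0.0364883.
Posterior ∝ prior × likelihood. Numerator for III: 0.333333·0.0364883 = 0.0121628.
Normalizing constant: 0.5·0.0648518 + 0.166667·0 + 0.333333·0.0364883 = 0.0445887.
P(III | observation) = 0.0121628 / 0.0445887 = 0.272777.

0.273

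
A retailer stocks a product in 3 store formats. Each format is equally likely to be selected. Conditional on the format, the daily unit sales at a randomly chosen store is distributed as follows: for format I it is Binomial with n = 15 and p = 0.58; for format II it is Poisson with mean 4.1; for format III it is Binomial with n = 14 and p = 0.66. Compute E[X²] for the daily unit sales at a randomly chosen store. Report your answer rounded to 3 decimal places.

For each component E[X²] = Var + (mean)², giving I: 79.344; II: 20.91; III: 88.5192.
Overall E[X²] = 0.333333·79.344 + 0.333333·20.91 + 0.333333·88.5192 = 62.9244.

62.924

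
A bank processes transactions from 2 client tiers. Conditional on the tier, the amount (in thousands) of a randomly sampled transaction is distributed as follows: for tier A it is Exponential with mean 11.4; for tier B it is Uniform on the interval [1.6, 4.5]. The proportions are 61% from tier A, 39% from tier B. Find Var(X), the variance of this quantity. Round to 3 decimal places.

96.136

Per component, A: μ=11.4, E[X²]=259.92; B: μ=3.05, E[X²]=10.0033.
E[X] = 0.61·11.4 + 0.39·3.05 = 8.1435.
E[X²] = 0.61·259.92 + 0.39·10.0033 = 162.452.
Var(X) = E[X²] − (E[X])² = 162.452 − 66.3166 = 96.1359.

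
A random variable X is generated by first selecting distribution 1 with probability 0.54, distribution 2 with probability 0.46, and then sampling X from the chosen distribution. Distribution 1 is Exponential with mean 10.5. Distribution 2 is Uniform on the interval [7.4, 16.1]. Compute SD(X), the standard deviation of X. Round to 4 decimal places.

Per component, 1: μ=10.5, E[X²]=220.5; 2: μ=11.75, E[X²]=144.37.
E[X] = 0.54·10.5 + 0.46·11.75 = 11.075.
E[X²] = 0.54·220.5 + 0.46·144.37 = 185.48.
Var(X) = E[X²] − (E[X])² = 185.48 − 122.656 = 62.8246.
SD(X) = √62.8246 = 7.9262.

7.9262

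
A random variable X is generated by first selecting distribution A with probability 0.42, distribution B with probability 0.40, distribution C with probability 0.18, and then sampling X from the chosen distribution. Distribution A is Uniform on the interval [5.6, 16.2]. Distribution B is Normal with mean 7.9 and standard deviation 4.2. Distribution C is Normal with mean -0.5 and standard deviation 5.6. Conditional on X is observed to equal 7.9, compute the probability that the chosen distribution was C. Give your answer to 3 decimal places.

Likelihoods f(7.9 | ·): A: 0.0943396; B: 0.0949863; C: 0.0231281.
Posterior ∝ prior × likelihood. Numerator for C: 0.18·0.0231281 = 0.00416307.
Normalizing constant: 0.42·0.0943396 + 0.4·0.0949863 + 0.18·0.0231281 = 0.0817802.
P(C | observation) = 0.00416307 / 0.0817802 = 0.0509055.

0.051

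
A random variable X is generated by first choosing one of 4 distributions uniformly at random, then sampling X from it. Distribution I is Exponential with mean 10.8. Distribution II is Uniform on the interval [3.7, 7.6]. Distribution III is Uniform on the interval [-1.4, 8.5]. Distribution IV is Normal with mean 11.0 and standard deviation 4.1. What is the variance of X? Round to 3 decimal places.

Per component, I: μ=10.8, E[X²]=233.28; II: μ=5.65, E[X²]=33.19; III: μ=3.55, E[X²]=20.77; IV: μ=11, E[X²]=137.81.
E[X] = 0.25·10.8 + 0.25·5.65 + 0.25·3.55 + 0.25·11 = 7.75.
E[X²] = 0.25·233.28 + 0.25·33.19 + 0.25·20.77 + 0.25·137.81 = 106.263.
Var(X) = E[X²] − (E[X])² = 106.263 − 60.0625 = 46.2.

46.200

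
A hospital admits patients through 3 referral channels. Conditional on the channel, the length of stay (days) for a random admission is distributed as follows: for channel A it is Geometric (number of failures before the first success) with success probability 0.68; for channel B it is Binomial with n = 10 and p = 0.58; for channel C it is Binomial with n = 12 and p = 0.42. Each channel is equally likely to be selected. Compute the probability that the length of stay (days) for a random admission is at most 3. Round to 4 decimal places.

Conditional on each channel, P(X ≤ 3): A: 0.989514; B: 0.0711643; C: 0.185265.
By total probability, P(X ≤ 3) = 0.333333·0.989514 + 0.333333·0.0711643 + 0.333333·0.185265 = 0.415314.

0.4153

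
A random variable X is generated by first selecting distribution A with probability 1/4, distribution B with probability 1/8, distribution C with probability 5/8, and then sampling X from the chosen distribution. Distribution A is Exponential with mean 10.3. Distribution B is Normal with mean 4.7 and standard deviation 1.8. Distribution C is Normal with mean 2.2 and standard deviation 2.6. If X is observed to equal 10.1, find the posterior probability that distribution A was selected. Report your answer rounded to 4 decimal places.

Likelihoods f(10.1 | ·): A: 0.0364168; B: 0.00246214; C: 0.00151768.
Posterior ∝ prior × likelihood. Numerator for A: 0.25·0.0364168 = 0.00910419.
Normalizing constant: 0.25·0.0364168 + 0.125·0.00246214 + 0.625·0.00151768 = 0.0103605.
P(A | observation) = 0.00910419 / 0.0103605 = 0.87874.

0.8787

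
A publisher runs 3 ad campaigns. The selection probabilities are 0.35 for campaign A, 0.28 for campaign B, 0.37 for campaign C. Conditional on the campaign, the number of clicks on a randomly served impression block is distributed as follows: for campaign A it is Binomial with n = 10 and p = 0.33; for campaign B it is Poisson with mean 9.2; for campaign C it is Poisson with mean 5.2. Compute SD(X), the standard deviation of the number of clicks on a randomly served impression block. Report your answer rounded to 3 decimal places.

3.288

Per component, A: μ=3.3, E[X²]=13.101; B: μ=9.2, E[X²]=93.84; C: μ=5.2, E[X²]=32.24.
E[X] = 0.35·3.3 + 0.28·9.2 + 0.37·5.2 = 5.655.
E[X²] = 0.35·13.101 + 0.28·93.84 + 0.37·32.24 = 42.7893.
Var(X) = E[X²] − (E[X])² = 42.7893 − 31.979 = 10.8103.
SD(X) = √10.8103 = 3.28791.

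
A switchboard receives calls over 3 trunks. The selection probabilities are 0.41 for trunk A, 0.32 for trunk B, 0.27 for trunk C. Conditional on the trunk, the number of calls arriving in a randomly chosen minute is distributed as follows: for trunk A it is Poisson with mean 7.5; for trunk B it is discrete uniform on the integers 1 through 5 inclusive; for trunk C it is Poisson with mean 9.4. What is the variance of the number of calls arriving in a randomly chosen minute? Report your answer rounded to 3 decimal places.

12.848

Per component, A: μ=7.5, E[X²]=63.75; B: μ=3, E[X²]=11; C: μ=9.4, E[X²]=97.76.
E[X] = 0.41·7.5 + 0.32·3 + 0.27·9.4 = 6.573.
E[X²] = 0.41·63.75 + 0.32·11 + 0.27·97.76 = 56.0527.
Var(X) = E[X²] − (E[X])² = 56.0527 − 43.2043 = 12.8484.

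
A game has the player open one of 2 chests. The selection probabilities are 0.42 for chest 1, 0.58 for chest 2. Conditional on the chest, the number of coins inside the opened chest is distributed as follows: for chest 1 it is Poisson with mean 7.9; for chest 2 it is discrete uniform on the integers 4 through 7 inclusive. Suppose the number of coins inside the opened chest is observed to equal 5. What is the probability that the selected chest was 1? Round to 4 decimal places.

Likelihoods P(X=5 | ·): 1: 0.0950666; 2: 0.25.
Posterior ∝ prior × likelihood. Numerator for 1: 0.42·0.0950666 = 0.039928.
Normalizing constant: 0.42·0.0950666 + 0.58·0.25 = 0.184928.
P(1 | observation) = 0.039928 / 0.184928 = 0.215911.

0.2159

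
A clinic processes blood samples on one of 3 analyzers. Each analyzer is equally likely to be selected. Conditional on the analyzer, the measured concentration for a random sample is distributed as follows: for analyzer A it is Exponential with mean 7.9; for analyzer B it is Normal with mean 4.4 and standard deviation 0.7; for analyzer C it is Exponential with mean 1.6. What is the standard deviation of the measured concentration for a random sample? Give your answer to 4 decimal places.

5.3350

Per component, A: μ=7.9, E[X²]=124.82; B: μ=4.4, E[X²]=19.85; C: μ=1.6, E[X²]=5.12.
E[X] = 0.333333·7.9 + 0.333333·4.4 + 0.333333·1.6 = 4.63333.
E[X²] = 0.333333·124.82 + 0.333333·19.85 + 0.333333·5.12 = 49.93.
Var(X) = E[X²] − (E[X])² = 49.93 − 21.4678 = 28.4622.
SD(X) = √28.4622 = 5.335.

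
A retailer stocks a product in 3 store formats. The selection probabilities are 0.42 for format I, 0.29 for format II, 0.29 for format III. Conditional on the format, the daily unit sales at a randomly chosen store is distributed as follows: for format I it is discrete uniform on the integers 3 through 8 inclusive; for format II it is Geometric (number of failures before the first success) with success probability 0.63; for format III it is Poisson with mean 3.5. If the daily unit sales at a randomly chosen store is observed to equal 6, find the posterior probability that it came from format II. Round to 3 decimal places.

Likelihoods P(X=6 | ·): I: 0.166667; II: 0.00161641; III: 0.0770983.
Posterior ∝ prior × likelihood. Numerator for II: 0.29·0.00161641 = 0.000468758.
Normalizing constant: 0.42·0.166667 + 0.29·0.00161641 + 0.29·0.0770983 = 0.0928273.
P(II | observation) = 0.000468758 / 0.0928273 = 0.00504979.

0.005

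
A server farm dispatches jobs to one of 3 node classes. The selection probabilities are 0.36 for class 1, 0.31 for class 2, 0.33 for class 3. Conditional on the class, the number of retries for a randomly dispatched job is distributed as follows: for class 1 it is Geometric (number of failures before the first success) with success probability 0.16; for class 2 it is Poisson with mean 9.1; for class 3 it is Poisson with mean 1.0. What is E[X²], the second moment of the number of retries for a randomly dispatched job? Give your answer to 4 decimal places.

50.8871

For each component E[X²] = Var + (mean)², giving 1: 60.375; 2: 91.91; 3: 2.
Overall E[X²] = 0.36·60.375 + 0.31·91.91 + 0.33·2 = 50.8871.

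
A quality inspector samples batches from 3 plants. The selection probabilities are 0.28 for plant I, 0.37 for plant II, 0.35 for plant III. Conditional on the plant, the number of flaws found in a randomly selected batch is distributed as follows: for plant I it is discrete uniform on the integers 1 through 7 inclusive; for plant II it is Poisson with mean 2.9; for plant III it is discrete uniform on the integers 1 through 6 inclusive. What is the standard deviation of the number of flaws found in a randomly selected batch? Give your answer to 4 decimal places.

1.8467

Per component, I: μ=4, E[X²]=20; II: μ=2.9, E[X²]=11.31; III: μ=3.5, E[X²]=15.1667.
E[X] = 0.28·4 + 0.37·2.9 + 0.35·3.5 = 3.418.
E[X²] = 0.28·20 + 0.37·11.31 + 0.35·15.1667 = 15.093.
Var(X) = E[X²] − (E[X])² = 15.093 − 11.6827 = 3.41031.
SD(X) = √3.41031 = 1.8467.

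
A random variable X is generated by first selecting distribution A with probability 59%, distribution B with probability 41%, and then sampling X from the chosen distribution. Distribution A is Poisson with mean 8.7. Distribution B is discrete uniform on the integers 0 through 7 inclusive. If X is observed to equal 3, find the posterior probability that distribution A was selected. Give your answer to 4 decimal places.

Likelihoods P(X=3 | ·): A: 0.0182829; B: 0.125.
Posterior ∝ prior × likelihood. Numerator for A: 0.59·0.0182829 = 0.0107869.
Normalizing constant: 0.59·0.0182829 + 0.41·0.125 = 0.0620369.
P(A | observation) = 0.0107869 / 0.0620369 = 0.173879.

0.1739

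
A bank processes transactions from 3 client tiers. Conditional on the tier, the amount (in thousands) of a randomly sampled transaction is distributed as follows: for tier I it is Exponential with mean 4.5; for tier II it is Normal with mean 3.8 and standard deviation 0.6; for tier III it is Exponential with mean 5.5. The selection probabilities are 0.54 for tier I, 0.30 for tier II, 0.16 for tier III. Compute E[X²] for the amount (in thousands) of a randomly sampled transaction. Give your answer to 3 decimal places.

35.990

For each component E[X²] = Var + (mean)², giving I: 40.5; II: 14.8; III: 60.5.
Overall E[X²] = 0.54·40.5 + 0.3·14.8 + 0.16·60.5 = 35.99.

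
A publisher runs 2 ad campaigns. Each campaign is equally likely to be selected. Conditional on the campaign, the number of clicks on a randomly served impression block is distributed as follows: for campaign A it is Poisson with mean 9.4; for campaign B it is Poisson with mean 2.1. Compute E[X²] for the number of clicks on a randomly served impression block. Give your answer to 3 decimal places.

52.135

For each component E[X²] = Var + (mean)², giving A: 97.76; B: 6.51.
Overall E[X²] = 0.5·97.76 + 0.5·6.51 = 52.135.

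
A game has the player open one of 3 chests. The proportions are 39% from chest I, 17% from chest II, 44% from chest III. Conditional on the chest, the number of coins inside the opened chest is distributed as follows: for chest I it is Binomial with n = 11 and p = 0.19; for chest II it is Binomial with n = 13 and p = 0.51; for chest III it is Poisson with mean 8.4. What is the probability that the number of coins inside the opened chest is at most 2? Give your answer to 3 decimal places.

0.260

Conditional on each chest, P(X ≤ 2): I: 0.650585; II: 0.00929623; III: 0.0100471.
By total probability, P(X ≤ 2) = 0.39·0.650585 + 0.17·0.00929623 + 0.44·0.0100471 = 0.259729.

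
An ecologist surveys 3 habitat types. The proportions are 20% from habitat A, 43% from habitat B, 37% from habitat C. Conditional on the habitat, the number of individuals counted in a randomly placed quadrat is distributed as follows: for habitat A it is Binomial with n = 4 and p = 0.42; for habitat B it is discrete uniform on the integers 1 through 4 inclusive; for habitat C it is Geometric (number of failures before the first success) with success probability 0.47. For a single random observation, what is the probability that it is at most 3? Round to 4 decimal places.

0.8571

Conditional on each habitat, P(X ≤ 3): A: 0.968883; B: 0.75; C: 0.921095.
By total probability, P(X ≤ 3) = 0.2·0.968883 + 0.43·0.75 + 0.37·0.921095 = 0.857082.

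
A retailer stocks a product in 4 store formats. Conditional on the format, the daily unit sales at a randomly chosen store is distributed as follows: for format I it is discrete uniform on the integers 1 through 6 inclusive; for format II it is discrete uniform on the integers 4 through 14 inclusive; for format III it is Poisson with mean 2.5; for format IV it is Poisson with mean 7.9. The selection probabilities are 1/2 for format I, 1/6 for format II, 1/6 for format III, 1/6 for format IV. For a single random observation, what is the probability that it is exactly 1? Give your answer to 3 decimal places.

0.118

Conditional on each format, P(X = 1): I: 0.166667; II: 0; III: 0.205212; IV: 0.00292887.
By total probability, P(X = 1) = 0.5·0.166667 + 0.166667·0 + 0.166667·0.205212 + 0.166667·0.00292887 = 0.118024.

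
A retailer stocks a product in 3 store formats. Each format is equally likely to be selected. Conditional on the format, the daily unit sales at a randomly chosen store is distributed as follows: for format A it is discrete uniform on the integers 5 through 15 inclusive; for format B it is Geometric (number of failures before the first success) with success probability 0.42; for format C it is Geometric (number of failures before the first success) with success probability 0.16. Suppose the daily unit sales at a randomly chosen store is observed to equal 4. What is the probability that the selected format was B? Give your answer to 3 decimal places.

0.374

Likelihoods P(X=4 | ·): A: 0; B: 0.0475293; C: 0.0796594.
Posterior ∝ prior × likelihood. Numerator for B: 0.333333·0.0475293 = 0.0158431.
Normalizing constant: 0.333333·0 + 0.333333·0.0475293 + 0.333333·0.0796594 = 0.0423962.
P(B | observation) = 0.0158431 / 0.0423962 = 0.373691.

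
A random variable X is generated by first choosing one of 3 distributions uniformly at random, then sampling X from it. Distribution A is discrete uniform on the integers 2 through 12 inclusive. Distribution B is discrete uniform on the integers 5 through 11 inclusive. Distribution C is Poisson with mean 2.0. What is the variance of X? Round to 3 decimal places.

12.222

Per component, A: μ=7, E[X²]=59; B: μ=8, E[X²]=68; C: μ=2, E[X²]=6.
E[X] = 0.333333·7 + 0.333333·8 + 0.333333·2 = 5.66667.
E[X²] = 0.333333·59 + 0.333333·68 + 0.333333·6 = 44.3333.
Var(X) = E[X²] − (E[X])² = 44.3333 − 32.1111 = 12.2222.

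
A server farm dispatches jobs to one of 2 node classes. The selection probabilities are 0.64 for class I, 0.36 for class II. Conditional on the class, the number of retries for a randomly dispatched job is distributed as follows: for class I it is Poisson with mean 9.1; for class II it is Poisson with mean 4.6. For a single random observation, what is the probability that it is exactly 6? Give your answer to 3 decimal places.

Conditional on each class, P(X = 6): I: 0.0880716; II: 0.13227.
By total probability, P(X = 6) = 0.64·0.0880716 + 0.36·0.13227 = 0.103983.

0.104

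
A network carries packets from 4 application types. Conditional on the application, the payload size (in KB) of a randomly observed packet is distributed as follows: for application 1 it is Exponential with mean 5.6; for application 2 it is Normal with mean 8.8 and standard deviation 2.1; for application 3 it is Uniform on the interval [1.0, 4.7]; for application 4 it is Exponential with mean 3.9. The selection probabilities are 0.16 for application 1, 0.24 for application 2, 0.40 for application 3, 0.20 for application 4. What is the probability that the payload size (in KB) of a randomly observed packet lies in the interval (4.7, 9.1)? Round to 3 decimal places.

0.206

Conditional on each application, P(4.7 < X < 9.1): 1: 0.235107; 2: 0.531352; 3: 0; 4: 0.202682.
By total probability, P(4.7 < X < 9.1) = 0.16·0.235107 + 0.24·0.531352 + 0.4·0 + 0.2·0.202682 = 0.205678.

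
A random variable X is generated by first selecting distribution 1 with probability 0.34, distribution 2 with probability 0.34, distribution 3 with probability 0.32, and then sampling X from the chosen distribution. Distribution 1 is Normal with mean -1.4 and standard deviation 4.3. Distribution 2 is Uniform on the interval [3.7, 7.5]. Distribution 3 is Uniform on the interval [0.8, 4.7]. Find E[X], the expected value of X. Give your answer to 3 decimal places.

Component means — 1: -1.4; 2: 5.6; 3: 2.75.
E[X] = 0.34·-1.4 + 0.34·5.6 + 0.32·2.75 = 2.308.

2.308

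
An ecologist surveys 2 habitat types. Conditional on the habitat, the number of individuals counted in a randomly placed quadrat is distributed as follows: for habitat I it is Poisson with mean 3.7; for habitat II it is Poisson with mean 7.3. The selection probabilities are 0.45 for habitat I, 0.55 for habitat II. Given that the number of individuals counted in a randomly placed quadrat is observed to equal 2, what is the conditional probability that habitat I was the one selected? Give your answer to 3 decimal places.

0.885

Likelihoods P(X=2 | ·): I: 0.169233; II: 0.0179997.
Posterior ∝ prior × likelihood. Numerator for I: 0.45·0.169233 = 0.0761546.
Normalizing constant: 0.45·0.169233 + 0.55·0.0179997 = 0.0860545.
P(I | observation) = 0.0761546 / 0.0860545 = 0.884958.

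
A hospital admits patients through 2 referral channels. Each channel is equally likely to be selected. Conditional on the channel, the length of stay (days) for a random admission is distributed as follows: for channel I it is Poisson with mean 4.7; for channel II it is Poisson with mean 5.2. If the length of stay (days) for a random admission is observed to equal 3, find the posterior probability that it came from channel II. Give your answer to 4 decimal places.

Likelihoods P(X=3 | ·): I: 0.157383; II: 0.129279.
Posterior ∝ prior × likelihood. Numerator for II: 0.5·0.129279 = 0.0646394.
Normalizing constant: 0.5·0.157383 + 0.5·0.129279 = 0.143331.
P(II | observation) = 0.0646394 / 0.143331 = 0.45098.

0.4510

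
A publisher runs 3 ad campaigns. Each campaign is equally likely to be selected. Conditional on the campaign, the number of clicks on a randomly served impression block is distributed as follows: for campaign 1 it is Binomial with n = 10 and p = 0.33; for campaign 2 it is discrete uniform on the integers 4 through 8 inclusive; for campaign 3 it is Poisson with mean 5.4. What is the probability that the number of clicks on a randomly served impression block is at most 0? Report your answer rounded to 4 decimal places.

0.0076

Conditional on each campaign, P(X ≤ 0): 1: 0.0182284; 2: 0; 3: 0.00451658.
By total probability, P(X ≤ 0) = 0.333333·0.0182284 + 0.333333·0 + 0.333333·0.00451658 = 0.00758165.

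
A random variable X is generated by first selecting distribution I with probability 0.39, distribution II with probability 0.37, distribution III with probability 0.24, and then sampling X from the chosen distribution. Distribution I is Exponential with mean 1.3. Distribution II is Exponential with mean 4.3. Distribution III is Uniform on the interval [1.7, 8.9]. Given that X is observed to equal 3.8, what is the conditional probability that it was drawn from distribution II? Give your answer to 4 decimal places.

Likelihoods f(3.8 | ·): I: 0.04136; II: 0.0961029; III: 0.138889.
Posterior ∝ prior × likelihood. Numerator for II: 0.37·0.0961029 = 0.0355581.
Normalizing constant: 0.39·0.04136 + 0.37·0.0961029 + 0.24·0.138889 = 0.0850218.
P(II | observation) = 0.0355581 / 0.0850218 = 0.418223.

0.4182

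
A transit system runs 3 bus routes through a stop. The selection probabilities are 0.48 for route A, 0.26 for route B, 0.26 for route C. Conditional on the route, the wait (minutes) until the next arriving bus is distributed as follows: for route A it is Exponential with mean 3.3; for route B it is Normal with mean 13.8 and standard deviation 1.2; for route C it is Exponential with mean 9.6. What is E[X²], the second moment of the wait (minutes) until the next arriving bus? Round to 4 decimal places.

108.2664

For each component E[X²] = Var + (mean)², giving A: 21.78; B: 191.88; C: 184.32.
Overall E[X²] = 0.48·21.78 + 0.26·191.88 + 0.26·184.32 = 108.266.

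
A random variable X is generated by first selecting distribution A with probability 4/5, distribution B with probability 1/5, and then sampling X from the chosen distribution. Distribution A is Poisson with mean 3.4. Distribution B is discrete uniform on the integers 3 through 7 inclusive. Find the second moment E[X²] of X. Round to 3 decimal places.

17.368

For each component E[X²] = Var + (mean)², giving A: 14.96; B: 27.
Overall E[X²] = 0.8·14.96 + 0.2·27 = 17.368.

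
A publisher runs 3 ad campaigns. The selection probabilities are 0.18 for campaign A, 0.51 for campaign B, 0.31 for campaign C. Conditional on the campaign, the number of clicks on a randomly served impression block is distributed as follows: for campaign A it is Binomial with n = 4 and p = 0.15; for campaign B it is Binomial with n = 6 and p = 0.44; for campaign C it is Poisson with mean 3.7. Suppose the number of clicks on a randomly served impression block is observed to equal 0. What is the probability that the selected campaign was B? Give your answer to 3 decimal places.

0.134

Likelihoods P(X=0 | ·): A: 0.522006; B: 0.030841; C: 0.0247235.
Posterior ∝ prior × likelihood. Numerator for B: 0.51·0.030841 = 0.0157289.
Normalizing constant: 0.18·0.522006 + 0.51·0.030841 + 0.31·0.0247235 = 0.117354.
P(B | observation) = 0.0157289 / 0.117354 = 0.134029.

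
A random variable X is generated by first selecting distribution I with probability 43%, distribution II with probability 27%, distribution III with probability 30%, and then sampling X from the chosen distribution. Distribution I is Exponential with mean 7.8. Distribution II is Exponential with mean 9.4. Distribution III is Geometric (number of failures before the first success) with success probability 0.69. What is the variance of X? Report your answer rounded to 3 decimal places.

63.971

Per component, I: μ=7.8, E[X²]=121.68; II: μ=9.4, E[X²]=176.72; III: μ=0.449275, E[X²]=0.852972.
E[X] = 0.43·7.8 + 0.27·9.4 + 0.3·0.449275 = 6.02678.
E[X²] = 0.43·121.68 + 0.27·176.72 + 0.3·0.852972 = 100.293.
Var(X) = E[X²] − (E[X])² = 100.293 − 36.3221 = 63.9706.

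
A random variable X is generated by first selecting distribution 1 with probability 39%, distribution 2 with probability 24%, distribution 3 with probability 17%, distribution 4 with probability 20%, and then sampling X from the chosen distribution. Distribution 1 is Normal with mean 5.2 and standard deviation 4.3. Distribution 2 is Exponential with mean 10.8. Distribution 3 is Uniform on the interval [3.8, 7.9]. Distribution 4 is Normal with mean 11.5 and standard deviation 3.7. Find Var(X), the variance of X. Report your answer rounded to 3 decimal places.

46.349

Per component, 1: μ=5.2, E[X²]=45.53; 2: μ=10.8, E[X²]=233.28; 3: μ=5.85, E[X²]=35.6233; 4: μ=11.5, E[X²]=145.94.
E[X] = 0.39·5.2 + 0.24·10.8 + 0.17·5.85 + 0.2·11.5 = 7.9145.
E[X²] = 0.39·45.53 + 0.24·233.28 + 0.17·35.6233 + 0.2·145.94 = 108.988.
Var(X) = E[X²] − (E[X])² = 108.988 − 62.6393 = 46.3486.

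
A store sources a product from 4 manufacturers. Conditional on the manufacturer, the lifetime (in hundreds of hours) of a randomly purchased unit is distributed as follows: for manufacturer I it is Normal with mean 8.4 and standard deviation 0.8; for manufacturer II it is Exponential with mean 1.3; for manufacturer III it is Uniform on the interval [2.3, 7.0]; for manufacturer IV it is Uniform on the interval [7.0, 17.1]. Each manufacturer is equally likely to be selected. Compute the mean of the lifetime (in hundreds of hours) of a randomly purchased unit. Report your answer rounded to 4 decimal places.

6.6000

Component means — I: 8.4; II: 1.3; III: 4.65; IV: 12.05.
E[X] = 0.25·8.4 + 0.25·1.3 + 0.25·4.65 + 0.25·12.05 = 6.6.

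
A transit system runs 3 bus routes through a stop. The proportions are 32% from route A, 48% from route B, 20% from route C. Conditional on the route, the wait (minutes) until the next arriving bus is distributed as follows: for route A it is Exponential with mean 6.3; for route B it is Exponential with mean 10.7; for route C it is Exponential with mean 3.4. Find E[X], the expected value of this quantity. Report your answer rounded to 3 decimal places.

Component means — A: 6.3; B: 10.7; C: 3.4.
E[X] = 0.32·6.3 + 0.48·10.7 + 0.2·3.4 = 7.832.

7.832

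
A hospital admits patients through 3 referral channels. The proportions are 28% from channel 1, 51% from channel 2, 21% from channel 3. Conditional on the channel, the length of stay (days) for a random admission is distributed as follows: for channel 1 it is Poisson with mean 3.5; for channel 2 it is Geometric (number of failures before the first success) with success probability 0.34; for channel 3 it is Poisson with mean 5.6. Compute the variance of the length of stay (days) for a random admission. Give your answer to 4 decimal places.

7.1078

Per component, 1: μ=3.5, E[X²]=15.75; 2: μ=1.94118, E[X²]=9.47751; 3: μ=5.6, E[X²]=36.96.
E[X] = 0.28·3.5 + 0.51·1.94118 + 0.21·5.6 = 3.146.
E[X²] = 0.28·15.75 + 0.51·9.47751 + 0.21·36.96 = 17.0051.
Var(X) = E[X²] − (E[X])² = 17.0051 − 9.89732 = 7.10781.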